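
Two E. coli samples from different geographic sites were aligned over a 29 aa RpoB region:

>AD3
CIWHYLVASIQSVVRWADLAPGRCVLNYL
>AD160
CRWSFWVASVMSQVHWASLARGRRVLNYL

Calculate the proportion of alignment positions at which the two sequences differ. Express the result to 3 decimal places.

0.379

Mismatches occur at site 2 (I→R), site 4 (H→S), site 5 (Y→F), site 6 (L→W), site 10 (I→V), site 11 (Q→M), site 13 (V→Q), site 15 (R→H), site 18 (D→S), site 21 (P→R), site 24 (C→R).
There are 11 differences over 29 sites, so p = 11/29 = 0.379.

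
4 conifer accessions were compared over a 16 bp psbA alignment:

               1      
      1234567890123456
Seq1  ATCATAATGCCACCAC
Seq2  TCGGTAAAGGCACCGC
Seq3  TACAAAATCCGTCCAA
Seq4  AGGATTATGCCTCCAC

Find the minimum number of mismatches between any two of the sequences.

Pairwise Hamming distances:
  Seq1 vs Seq2: 7
  Seq1 vs Seq3: 7
  Seq1 vs Seq4: 4
  Seq2 vs Seq3: 11
  Seq2 vs Seq4: 8
  Seq3 vs Seq4: 8
The smallest is 4, between Seq1 and Seq4.

4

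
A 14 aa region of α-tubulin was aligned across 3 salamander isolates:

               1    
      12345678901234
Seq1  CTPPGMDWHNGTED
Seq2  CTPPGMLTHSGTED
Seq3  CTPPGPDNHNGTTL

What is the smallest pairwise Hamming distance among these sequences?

Pairwise Hamming distances:
  Seq1 vs Seq2: 3
  Seq1 vs Seq3: 4
  Seq2 vs Seq3: 6
The smallest is 3, between Seq1 and Seq2.

3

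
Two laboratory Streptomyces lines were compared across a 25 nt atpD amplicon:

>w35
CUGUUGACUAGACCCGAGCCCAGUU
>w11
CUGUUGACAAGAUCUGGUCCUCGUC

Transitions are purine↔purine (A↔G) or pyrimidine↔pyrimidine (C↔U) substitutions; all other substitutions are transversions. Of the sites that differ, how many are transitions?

5

Differing sites — 9:U/A (Tv); 13:C/U (Ti); 15:C/U (Ti); 17:A/G (Ti); 18:G/U (Tv); 21:C/U (Ti); 22:A/C (Tv); 25:U/C (Ti).
Of the 8 differences, 5 transitions and 3 transversions, so the answer is 5.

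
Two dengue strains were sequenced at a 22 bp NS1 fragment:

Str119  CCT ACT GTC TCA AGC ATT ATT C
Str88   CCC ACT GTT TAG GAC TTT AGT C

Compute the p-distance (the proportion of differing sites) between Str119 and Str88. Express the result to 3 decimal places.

The sequences differ at positions 3 (T/C), 9 (C/T), 11 (C/A), 12 (A/G), 13 (A/G), 14 (G/A), 16 (A/T), 20 (T/G).
There are 8 differences over 22 sites, so p = 8/22 = 0.364.

0.364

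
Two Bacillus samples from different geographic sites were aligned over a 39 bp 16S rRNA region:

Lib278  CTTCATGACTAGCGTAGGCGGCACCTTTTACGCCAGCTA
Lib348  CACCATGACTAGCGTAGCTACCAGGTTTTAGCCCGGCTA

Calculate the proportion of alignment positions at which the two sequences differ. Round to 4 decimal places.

0.2821

The sequences differ at positions 2 (T/A), 3 (T/C), 18 (G/C), 19 (C/T), 20 (G/A), 21 (G/C), 24 (C/G), 25 (C/G), 31 (C/G), 32 (G/C), 35 (A/G).
There are 11 differences over 39 sites, so p = 11/39 = 0.2821.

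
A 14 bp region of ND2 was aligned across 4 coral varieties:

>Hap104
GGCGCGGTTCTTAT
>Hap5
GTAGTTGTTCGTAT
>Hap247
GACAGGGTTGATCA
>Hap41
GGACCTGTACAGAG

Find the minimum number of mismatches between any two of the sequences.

5

Pairwise Hamming distances:
  Hap104 vs Hap5: 5
  Hap104 vs Hap247: 7
  Hap104 vs Hap41: 7
  Hap5 vs Hap247: 9
  Hap5 vs Hap41: 7
  Hap247 vs Hap41: 10
The smallest is 5, between Hap104 and Hap5.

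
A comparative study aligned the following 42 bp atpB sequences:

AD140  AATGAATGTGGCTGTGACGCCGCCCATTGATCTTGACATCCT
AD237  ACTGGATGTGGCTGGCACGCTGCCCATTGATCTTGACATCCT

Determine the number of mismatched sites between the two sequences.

5

Mismatches occur at site 2 (A/C), site 5 (A/G), site 15 (T/G), site 16 (G/C), site 21 (C/T).
That gives 5 mismatches out of 42 aligned sites, so the Hamming distance is 5.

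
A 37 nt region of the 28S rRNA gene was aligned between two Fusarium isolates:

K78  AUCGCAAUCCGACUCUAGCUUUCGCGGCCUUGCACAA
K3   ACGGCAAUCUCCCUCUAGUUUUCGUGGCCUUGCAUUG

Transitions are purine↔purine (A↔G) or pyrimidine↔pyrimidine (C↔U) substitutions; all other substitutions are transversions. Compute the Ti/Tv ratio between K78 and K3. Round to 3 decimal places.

Mismatches occur at site 2 (U→C, transition), site 3 (C→G, transversion), site 10 (C→U, transition), site 11 (G→C, transversion), site 12 (A→C, transversion), site 19 (C→U, transition), site 25 (C→U, transition), site 35 (C→U, transition), site 36 (A→U, transversion), site 37 (A→G, transition).
Of the 10 differences, 6 transitions and 4 transversions, so Ti/Tv = 6/4 = 1.500.

1.500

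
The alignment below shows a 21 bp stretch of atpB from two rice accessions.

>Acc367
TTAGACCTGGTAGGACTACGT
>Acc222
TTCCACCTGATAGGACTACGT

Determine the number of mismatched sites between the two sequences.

Mismatches occur at site 3 (A/C), site 4 (G/C), site 10 (G/A).
That gives 3 mismatches out of 21 aligned sites, so the Hamming distance is 3.

3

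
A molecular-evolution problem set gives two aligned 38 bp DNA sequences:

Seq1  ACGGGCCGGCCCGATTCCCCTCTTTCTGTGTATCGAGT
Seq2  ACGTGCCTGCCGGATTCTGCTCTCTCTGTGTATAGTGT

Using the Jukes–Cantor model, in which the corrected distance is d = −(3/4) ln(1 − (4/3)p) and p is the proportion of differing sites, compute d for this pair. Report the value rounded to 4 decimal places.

Mismatches occur at site 4 (G→T), site 8 (G→T), site 12 (C→G), site 18 (C→T), site 19 (C→G), site 24 (T→C), site 34 (C→A), site 36 (A→T).
p = 8/38 = 0.210526.
d = −0.75 · ln(1 − (4/3)·0.210526) = −0.75 · ln(0.719299) = −0.75 · (-0.329478) = 0.2471.

0.2471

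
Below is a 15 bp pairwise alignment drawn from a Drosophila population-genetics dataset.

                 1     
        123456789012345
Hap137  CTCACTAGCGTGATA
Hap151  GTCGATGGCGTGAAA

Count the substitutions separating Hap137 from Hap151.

Mismatches occur at site 1 (C/G), site 4 (A/G), site 5 (C/A), site 7 (A/G), site 14 (T/A).
That gives 5 mismatches out of 15 aligned sites, so the Hamming distance is 5.

5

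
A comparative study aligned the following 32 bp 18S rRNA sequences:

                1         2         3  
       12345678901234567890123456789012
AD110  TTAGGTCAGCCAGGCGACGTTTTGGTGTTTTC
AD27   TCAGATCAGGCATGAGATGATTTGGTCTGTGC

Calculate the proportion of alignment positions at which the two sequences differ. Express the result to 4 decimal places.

Differing sites — 2:T/C; 5:G/A; 10:C/G; 13:G/T; 15:C/A; 18:C/T; 20:T/A; 27:G/C; 29:T/G; 31:T/G.
There are 10 differences over 32 sites, so p = 10/32 = 0.3125.

0.3125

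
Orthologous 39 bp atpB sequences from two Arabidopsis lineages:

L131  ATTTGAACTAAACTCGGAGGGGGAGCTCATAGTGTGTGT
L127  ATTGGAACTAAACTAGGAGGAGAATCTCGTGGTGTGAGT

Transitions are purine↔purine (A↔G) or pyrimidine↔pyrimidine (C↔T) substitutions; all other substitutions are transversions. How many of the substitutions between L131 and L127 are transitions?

Mismatches occur at site 4 (T↔G, transversion), site 15 (C↔A, transversion), site 21 (G↔A, transition), site 23 (G↔A, transition), site 25 (G↔T, transversion), site 29 (A↔G, transition), site 31 (A↔G, transition), site 37 (T↔A, transversion).
Of the 8 differences, 4 transitions and 4 transversions, so the answer is 4.

4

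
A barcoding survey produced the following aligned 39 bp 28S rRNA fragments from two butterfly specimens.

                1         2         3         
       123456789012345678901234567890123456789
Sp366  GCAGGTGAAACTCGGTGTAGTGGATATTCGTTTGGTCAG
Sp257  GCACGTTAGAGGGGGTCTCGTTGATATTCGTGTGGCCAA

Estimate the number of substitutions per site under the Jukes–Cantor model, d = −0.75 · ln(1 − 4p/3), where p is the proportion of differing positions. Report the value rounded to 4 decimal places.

0.3961

The sequences differ at positions 4 (G/C), 7 (G/T), 9 (A/G), 11 (C/G), 12 (T/G), 13 (C/G), 17 (G/C), 19 (A/C), 22 (G/T), 32 (T/G), 36 (T/C), 39 (G/A).
p = 12/39 = 0.307692.
d = −0.75 · ln(1 − (4/3)·0.307692) = −0.75 · ln(0.589744) = −0.75 · (-0.528067) = 0.3961.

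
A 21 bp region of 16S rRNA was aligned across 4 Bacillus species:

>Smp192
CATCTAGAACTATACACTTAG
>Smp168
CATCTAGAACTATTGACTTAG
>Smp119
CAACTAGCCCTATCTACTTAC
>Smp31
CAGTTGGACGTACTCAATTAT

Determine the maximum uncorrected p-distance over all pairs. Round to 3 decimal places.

Pairwise Hamming distances:
  Smp192 vs Smp168: 2
  Smp192 vs Smp119: 6
  Smp192 vs Smp31: 9
  Smp168 vs Smp119: 6
  Smp168 vs Smp31: 9
  Smp119 vs Smp31: 10
The largest is 10 mismatches, between Smp119 and Smp31; p = 10/21 = 0.476.

0.476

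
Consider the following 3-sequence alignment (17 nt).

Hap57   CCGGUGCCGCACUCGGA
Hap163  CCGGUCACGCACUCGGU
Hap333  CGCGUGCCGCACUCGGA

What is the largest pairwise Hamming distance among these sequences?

5

Pairwise Hamming distances:
  Hap57 vs Hap163: 3
  Hap57 vs Hap333: 2
  Hap163 vs Hap333: 5
The largest is 5, between Hap163 and Hap333.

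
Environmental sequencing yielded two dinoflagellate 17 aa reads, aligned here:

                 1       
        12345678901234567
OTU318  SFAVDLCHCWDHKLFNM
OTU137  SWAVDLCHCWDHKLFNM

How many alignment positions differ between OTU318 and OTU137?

A single mismatch occurs at site 2 (F/W).
That gives 1 mismatch out of 17 aligned sites, so the Hamming distance is 1.

1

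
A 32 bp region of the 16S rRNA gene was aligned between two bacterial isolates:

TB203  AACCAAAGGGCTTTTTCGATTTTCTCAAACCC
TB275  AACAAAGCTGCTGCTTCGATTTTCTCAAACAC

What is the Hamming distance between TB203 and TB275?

7

The sequences differ at positions 4 (C/A), 7 (A/G), 8 (G/C), 9 (G/T), 13 (T/G), 14 (T/C), 31 (C/A).
That gives 7 mismatches out of 32 aligned sites, so the Hamming distance is 7.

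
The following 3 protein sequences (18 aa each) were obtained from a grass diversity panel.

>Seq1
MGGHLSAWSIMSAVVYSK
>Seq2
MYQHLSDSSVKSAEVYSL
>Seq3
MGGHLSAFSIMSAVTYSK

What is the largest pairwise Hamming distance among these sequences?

Pairwise Hamming distances:
  Seq1 vs Seq2: 8
  Seq1 vs Seq3: 2
  Seq2 vs Seq3: 9
The largest is 9, between Seq2 and Seq3.

9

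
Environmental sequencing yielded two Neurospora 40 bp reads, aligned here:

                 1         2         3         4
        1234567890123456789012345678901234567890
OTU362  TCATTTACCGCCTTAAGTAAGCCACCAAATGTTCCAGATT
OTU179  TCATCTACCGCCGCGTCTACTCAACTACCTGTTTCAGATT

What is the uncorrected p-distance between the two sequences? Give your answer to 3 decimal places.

0.325

The sequences differ at positions 5 (T/C), 13 (T/G), 14 (T/C), 15 (A/G), 16 (A/T), 17 (G/C), 20 (A/C), 21 (G/T), 23 (C/A), 26 (C/T), 28 (A/C), 29 (A/C), 34 (C/T).
There are 13 differences over 40 sites, so p = 13/40 = 0.325.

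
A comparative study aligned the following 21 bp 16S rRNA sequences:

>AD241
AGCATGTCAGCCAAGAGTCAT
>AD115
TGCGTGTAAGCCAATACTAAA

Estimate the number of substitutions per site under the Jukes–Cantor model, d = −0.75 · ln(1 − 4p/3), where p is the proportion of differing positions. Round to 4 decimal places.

0.4408

Differing sites — 1:A/T; 4:A/G; 8:C/A; 15:G/T; 17:G/C; 19:C/A; 21:T/A.
p = 7/21 = 0.333333.
d = −0.75 · ln(1 − (4/3)·0.333333) = −0.75 · ln(0.555556) = −0.75 · (-0.587786) = 0.4408.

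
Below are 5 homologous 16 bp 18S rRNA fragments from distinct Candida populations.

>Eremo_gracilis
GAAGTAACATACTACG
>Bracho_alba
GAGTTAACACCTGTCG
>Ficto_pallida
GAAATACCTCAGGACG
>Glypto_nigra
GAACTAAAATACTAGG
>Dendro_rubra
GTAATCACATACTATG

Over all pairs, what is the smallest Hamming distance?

3

Pairwise Hamming distances:
  Eremo_gracilis vs Bracho_alba: 7
  Eremo_gracilis vs Ficto_pallida: 6
  Eremo_gracilis vs Glypto_nigra: 3
  Eremo_gracilis vs Dendro_rubra: 4
  Bracho_alba vs Ficto_pallida: 7
  Bracho_alba vs Glypto_nigra: 9
  Bracho_alba vs Dendro_rubra: 10
  Ficto_pallida vs Glypto_nigra: 8
  Ficto_pallida vs Dendro_rubra: 8
  Glypto_nigra vs Dendro_rubra: 5
The smallest is 3, between Eremo_gracilis and Glypto_nigra.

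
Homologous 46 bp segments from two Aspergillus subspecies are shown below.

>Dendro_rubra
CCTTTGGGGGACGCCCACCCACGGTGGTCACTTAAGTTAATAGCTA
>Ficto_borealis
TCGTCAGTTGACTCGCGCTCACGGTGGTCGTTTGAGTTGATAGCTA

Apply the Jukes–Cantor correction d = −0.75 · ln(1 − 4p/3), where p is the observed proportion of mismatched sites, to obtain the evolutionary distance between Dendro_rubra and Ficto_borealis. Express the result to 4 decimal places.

0.3904

Differing sites — 1:C/T; 3:T/G; 5:T/C; 6:G/A; 8:G/T; 9:G/T; 13:G/T; 15:C/G; 17:A/G; 19:C/T; 30:A/G; 31:C/T; 34:A/G; 39:A/G.
p = 14/46 = 0.304348.
d = −0.75 · ln(1 − (4/3)·0.304348) = −0.75 · ln(0.594203) = −0.75 · (-0.520534) = 0.3904.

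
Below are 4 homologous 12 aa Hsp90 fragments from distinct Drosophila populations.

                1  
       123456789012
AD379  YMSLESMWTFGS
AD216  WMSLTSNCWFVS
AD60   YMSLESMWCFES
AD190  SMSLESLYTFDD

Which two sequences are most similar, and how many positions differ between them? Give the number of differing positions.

Pairwise Hamming distances:
  AD379 vs AD216: 6
  AD379 vs AD60: 2
  AD379 vs AD190: 5
  AD216 vs AD60: 6
  AD216 vs AD190: 7
  AD60 vs AD190: 6
The smallest is 2, between AD379 and AD60.

2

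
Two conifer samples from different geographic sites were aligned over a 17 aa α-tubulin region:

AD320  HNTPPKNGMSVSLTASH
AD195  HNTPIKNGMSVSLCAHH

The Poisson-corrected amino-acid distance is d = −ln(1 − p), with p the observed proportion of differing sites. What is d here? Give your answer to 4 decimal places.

0.1942

Mismatches occur at site 5 (P→I), site 14 (T→C), site 16 (S→H).
p = 3/17 = 0.176471.
d = −ln(1 − 0.176471) = −ln(0.823529) = 0.1942.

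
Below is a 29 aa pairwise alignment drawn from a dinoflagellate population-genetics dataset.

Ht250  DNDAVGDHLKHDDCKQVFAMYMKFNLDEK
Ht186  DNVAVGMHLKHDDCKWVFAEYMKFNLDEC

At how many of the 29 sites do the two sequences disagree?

The sequences differ at positions 3 (D/V), 7 (D/M), 16 (Q/W), 20 (M/E), 29 (K/C).
That gives 5 mismatches out of 29 aligned sites, so the Hamming distance is 5.

5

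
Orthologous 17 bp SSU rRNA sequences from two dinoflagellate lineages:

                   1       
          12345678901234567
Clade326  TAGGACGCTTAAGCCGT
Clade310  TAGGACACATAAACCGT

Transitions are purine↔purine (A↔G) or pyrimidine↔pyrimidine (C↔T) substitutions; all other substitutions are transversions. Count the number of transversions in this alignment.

Differing sites — 7:G/A (Ti); 9:T/A (Tv); 13:G/A (Ti).
Of the 3 differences, 2 transitions and 1 transversion, so the answer is 1.

1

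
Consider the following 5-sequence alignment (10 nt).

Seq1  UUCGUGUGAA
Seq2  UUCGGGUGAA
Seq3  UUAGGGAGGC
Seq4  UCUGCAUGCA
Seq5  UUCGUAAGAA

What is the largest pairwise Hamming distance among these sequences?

Pairwise Hamming distances:
  Seq1 vs Seq2: 1
  Seq1 vs Seq3: 5
  Seq1 vs Seq4: 5
  Seq1 vs Seq5: 2
  Seq2 vs Seq3: 4
  Seq2 vs Seq4: 5
  Seq2 vs Seq5: 3
  Seq3 vs Seq4: 7
  Seq3 vs Seq5: 5
  Seq4 vs Seq5: 5
The largest is 7, between Seq3 and Seq4.

7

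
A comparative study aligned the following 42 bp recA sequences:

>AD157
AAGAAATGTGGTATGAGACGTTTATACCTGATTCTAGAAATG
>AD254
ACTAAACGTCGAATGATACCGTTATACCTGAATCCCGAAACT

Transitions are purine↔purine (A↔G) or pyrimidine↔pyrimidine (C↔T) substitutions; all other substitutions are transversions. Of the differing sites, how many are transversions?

The sequences differ at positions 2 (A/C, transversion), 3 (G/T, transversion), 7 (T/C, transition), 10 (G/C, transversion), 12 (T/A, transversion), 17 (G/T, transversion), 20 (G/C, transversion), 21 (T/G, transversion), 32 (T/A, transversion), 35 (T/C, transition), 36 (A/C, transversion), 41 (T/C, transition), 42 (G/T, transversion).
Of the 13 differences, 3 transitions and 10 transversions, so the answer is 10.

10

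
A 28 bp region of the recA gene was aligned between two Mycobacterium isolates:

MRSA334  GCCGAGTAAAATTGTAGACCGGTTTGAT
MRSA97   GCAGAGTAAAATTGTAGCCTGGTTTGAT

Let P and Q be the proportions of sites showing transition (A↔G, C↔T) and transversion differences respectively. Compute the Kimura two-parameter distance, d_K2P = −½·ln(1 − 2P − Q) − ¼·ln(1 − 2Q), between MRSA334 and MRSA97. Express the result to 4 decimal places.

Mismatches occur at site 3 (C→A, transversion), site 18 (A→C, transversion), site 20 (C→T, transition).
Of the 3 differences, 1 transition and 2 transversions over 28 sites: P = 1/28 = 0.035714, Q = 2/28 = 0.071429.
d = −0.5·ln(0.857143) − 0.25·ln(0.857142) = −0.5·(-0.154151) − 0.25·(-0.154152) = 0.1156.

0.1156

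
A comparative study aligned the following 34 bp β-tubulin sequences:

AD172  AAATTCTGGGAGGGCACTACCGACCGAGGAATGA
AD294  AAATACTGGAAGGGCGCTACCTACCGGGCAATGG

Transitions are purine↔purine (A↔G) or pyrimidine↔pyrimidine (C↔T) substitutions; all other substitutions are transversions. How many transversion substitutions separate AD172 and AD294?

Mismatches occur at site 5 (T↔A, transversion), site 10 (G↔A, transition), site 16 (A↔G, transition), site 22 (G↔T, transversion), site 27 (A↔G, transition), site 29 (G↔C, transversion), site 34 (A↔G, transition).
Of the 7 differences, 4 transitions and 3 transversions, so the answer is 3.

3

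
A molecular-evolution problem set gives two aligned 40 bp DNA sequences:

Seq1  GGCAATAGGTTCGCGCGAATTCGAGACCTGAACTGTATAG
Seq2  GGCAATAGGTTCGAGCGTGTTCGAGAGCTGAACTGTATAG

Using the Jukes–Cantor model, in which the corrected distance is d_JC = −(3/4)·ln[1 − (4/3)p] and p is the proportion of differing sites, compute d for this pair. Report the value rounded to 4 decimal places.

0.1073

The sequences differ at positions 14 (C/A), 18 (A/T), 19 (A/G), 27 (C/G).
p = 4/40 = 0.100000.
d = −0.75 · ln(1 − (4/3)·0.100000) = −0.75 · ln(0.866667) = −0.75 · (-0.143100) = 0.1073.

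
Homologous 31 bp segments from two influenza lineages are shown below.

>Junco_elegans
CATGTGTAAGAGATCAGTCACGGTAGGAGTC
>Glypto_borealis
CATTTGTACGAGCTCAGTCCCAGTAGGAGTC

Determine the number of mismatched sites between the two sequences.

Differing sites — 4:G/T; 9:A/C; 13:A/C; 20:A/C; 22:G/A.
That gives 5 mismatches out of 31 aligned sites, so the Hamming distance is 5.

5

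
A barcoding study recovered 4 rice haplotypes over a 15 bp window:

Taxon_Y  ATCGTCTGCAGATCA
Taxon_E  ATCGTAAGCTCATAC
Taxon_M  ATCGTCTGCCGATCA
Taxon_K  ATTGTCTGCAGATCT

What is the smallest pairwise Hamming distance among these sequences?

1

Pairwise Hamming distances:
  Taxon_Y vs Taxon_E: 6
  Taxon_Y vs Taxon_M: 1
  Taxon_Y vs Taxon_K: 2
  Taxon_E vs Taxon_M: 6
  Taxon_E vs Taxon_K: 7
  Taxon_M vs Taxon_K: 3
The smallest is 1, between Taxon_Y and Taxon_M.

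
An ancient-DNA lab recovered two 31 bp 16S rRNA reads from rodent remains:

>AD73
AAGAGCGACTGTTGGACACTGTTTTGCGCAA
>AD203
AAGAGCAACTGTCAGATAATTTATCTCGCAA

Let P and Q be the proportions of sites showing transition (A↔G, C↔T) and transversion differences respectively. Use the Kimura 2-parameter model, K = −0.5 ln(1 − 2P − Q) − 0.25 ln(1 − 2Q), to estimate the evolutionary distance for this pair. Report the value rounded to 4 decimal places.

Mismatches occur at site 7 (G→A, transition), site 13 (T→C, transition), site 14 (G→A, transition), site 17 (C→T, transition), site 19 (C→A, transversion), site 21 (G→T, transversion), site 23 (T→A, transversion), site 25 (T→C, transition), site 26 (G→T, transversion).
Of the 9 differences, 5 transitions and 4 transversions over 31 sites: P = 5/31 = 0.161290, Q = 4/31 = 0.129032.
d = −0.5·ln(0.548388) − 0.25·ln(0.741936) = −0.5·(-0.600772) − 0.25·(-0.298492) = 0.3750.

0.3750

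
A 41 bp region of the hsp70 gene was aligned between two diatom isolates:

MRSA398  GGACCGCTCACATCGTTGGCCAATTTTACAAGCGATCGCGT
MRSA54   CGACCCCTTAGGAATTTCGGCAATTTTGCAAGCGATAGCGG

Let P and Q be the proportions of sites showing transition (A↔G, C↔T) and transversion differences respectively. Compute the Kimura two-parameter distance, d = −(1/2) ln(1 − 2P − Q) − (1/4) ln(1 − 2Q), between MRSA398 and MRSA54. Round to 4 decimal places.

0.4146

Mismatches occur at site 1 (G→C, transversion), site 6 (G→C, transversion), site 9 (C→T, transition), site 11 (C→G, transversion), site 12 (A→G, transition), site 13 (T→A, transversion), site 14 (C→A, transversion), site 15 (G→T, transversion), site 18 (G→C, transversion), site 20 (C→G, transversion), site 28 (A→G, transition), site 37 (C→A, transversion), site 41 (T→G, transversion).
Of the 13 differences, 3 transitions and 10 transversions over 41 sites: P = 3/41 = 0.073171, Q = 10/41 = 0.243902.
d = −0.5·ln(0.609756) − 0.25·ln(0.512196) = −0.5·(-0.494696) − 0.25·(-0.669048) = 0.4146.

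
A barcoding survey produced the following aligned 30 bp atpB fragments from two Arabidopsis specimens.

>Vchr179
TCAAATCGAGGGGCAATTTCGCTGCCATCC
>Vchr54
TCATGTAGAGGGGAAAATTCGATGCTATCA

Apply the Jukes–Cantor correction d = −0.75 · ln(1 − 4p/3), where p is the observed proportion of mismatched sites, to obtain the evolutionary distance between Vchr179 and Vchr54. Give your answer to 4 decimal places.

0.3295

The sequences differ at positions 4 (A/T), 5 (A/G), 7 (C/A), 14 (C/A), 17 (T/A), 22 (C/A), 26 (C/T), 30 (C/A).
p = 8/30 = 0.266667.
d = −0.75 · ln(1 − (4/3)·0.266667) = −0.75 · ln(0.644444) = −0.75 · (-0.439367) = 0.3295.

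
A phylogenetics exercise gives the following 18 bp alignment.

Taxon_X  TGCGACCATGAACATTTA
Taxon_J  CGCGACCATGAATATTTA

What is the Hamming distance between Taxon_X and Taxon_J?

2

Mismatches occur at site 1 (T↔C), site 13 (C↔T).
That gives 2 mismatches out of 18 aligned sites, so the Hamming distance is 2.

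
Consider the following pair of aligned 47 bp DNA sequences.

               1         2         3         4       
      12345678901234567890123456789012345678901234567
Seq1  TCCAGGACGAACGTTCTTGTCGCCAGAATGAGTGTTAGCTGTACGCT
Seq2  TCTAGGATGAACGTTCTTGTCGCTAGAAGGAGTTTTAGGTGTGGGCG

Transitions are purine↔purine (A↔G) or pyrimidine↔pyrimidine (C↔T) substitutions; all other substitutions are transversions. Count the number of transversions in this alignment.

5

Differing sites — 3:C/T (Ti); 8:C/T (Ti); 24:C/T (Ti); 29:T/G (Tv); 34:G/T (Tv); 39:C/G (Tv); 43:A/G (Ti); 44:C/G (Tv); 47:T/G (Tv).
Of the 9 differences, 4 transitions and 5 transversions, so the answer is 5.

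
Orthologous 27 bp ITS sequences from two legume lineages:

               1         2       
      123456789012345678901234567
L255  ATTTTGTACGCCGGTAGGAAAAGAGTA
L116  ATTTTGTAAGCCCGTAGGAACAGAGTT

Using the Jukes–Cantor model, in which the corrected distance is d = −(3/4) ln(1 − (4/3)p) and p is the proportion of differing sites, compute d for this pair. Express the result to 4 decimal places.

The sequences differ at positions 9 (C/A), 13 (G/C), 21 (A/C), 27 (A/T).
p = 4/27 = 0.148148.
d = −0.75 · ln(1 − (4/3)·0.148148) = −0.75 · ln(0.802469) = −0.75 · (-0.220062) = 0.1650.

0.1650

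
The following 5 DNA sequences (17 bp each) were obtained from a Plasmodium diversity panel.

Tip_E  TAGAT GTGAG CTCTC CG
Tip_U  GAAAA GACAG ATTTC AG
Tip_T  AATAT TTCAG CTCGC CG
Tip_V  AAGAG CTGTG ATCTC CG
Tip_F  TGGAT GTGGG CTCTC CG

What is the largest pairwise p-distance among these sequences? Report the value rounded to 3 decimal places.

0.588

Pairwise Hamming distances:
  Tip_E vs Tip_U: 8
  Tip_E vs Tip_T: 5
  Tip_E vs Tip_V: 5
  Tip_E vs Tip_F: 2
  Tip_U vs Tip_T: 9
  Tip_U vs Tip_V: 9
  Tip_U vs Tip_F: 10
  Tip_T vs Tip_V: 7
  Tip_T vs Tip_F: 7
  Tip_V vs Tip_F: 6
The largest is 10 mismatches, between Tip_U and Tip_F; p = 10/17 = 0.588.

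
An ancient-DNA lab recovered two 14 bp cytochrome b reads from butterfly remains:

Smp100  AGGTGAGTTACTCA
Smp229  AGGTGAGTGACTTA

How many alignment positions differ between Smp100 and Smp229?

2

Differing sites — 9:T/G; 13:C/T.
That gives 2 mismatches out of 14 aligned sites, so the Hamming distance is 2.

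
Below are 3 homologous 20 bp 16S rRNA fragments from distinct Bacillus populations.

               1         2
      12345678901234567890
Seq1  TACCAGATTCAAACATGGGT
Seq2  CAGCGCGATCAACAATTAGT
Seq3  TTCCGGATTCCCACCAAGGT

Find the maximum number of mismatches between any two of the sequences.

Pairwise Hamming distances:
  Seq1 vs Seq2: 10
  Seq1 vs Seq3: 7
  Seq2 vs Seq3: 14
The largest is 14, between Seq2 and Seq3.

14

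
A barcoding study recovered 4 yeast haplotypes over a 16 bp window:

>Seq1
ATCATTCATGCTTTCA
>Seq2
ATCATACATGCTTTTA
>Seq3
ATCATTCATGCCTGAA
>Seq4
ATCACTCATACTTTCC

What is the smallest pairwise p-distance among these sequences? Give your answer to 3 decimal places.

Pairwise Hamming distances:
  Seq1 vs Seq2: 2
  Seq1 vs Seq3: 3
  Seq1 vs Seq4: 3
  Seq2 vs Seq3: 4
  Seq2 vs Seq4: 5
  Seq3 vs Seq4: 6
The smallest is 2 mismatches, between Seq1 and Seq2; p = 2/16 = 0.125.

0.125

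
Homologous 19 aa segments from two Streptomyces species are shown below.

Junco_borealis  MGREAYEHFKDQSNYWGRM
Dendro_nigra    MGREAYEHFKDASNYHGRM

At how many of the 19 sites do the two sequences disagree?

The sequences differ at positions 12 (Q/A), 16 (W/H).
That gives 2 mismatches out of 19 aligned sites, so the Hamming distance is 2.

2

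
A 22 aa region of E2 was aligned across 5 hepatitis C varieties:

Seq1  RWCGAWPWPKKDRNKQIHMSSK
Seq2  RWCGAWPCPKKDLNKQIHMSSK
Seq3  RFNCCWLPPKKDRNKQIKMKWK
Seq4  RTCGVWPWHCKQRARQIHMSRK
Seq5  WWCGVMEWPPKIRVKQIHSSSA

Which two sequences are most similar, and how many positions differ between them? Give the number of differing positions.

Pairwise Hamming distances:
  Seq1 vs Seq2: 2
  Seq1 vs Seq3: 9
  Seq1 vs Seq4: 8
  Seq1 vs Seq5: 9
  Seq2 vs Seq3: 10
  Seq2 vs Seq4: 10
  Seq2 vs Seq5: 11
  Seq3 vs Seq4: 14
  Seq3 vs Seq5: 16
  Seq4 vs Seq5: 12
The smallest is 2, between Seq1 and Seq2.

2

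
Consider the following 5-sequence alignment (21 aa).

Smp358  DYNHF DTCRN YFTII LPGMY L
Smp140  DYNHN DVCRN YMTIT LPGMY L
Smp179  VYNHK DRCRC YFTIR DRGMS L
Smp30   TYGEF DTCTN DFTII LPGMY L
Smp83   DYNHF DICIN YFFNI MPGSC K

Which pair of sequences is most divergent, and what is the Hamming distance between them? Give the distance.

13

Pairwise Hamming distances:
  Smp358 vs Smp140: 4
  Smp358 vs Smp179: 8
  Smp358 vs Smp30: 5
  Smp358 vs Smp83: 8
  Smp140 vs Smp179: 9
  Smp140 vs Smp30: 9
  Smp140 vs Smp83: 11
  Smp179 vs Smp30: 12
  Smp179 vs Smp83: 13
  Smp30 vs Smp83: 12
The largest is 13, between Smp179 and Smp83.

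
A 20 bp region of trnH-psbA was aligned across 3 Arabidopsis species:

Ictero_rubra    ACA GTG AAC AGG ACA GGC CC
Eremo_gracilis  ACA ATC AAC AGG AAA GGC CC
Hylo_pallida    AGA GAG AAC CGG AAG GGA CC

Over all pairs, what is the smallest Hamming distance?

3

Pairwise Hamming distances:
  Ictero_rubra vs Eremo_gracilis: 3
  Ictero_rubra vs Hylo_pallida: 6
  Eremo_gracilis vs Hylo_pallida: 7
The smallest is 3, between Ictero_rubra and Eremo_gracilis.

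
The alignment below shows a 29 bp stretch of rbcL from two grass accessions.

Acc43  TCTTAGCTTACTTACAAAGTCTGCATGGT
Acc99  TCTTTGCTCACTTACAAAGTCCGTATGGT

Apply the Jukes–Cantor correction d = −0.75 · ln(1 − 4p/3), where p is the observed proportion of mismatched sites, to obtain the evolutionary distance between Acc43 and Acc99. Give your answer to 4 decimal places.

0.1524

The sequences differ at positions 5 (A/T), 9 (T/C), 22 (T/C), 24 (C/T).
p = 4/29 = 0.137931.
d = −0.75 · ln(1 − (4/3)·0.137931) = −0.75 · ln(0.816092) = −0.75 · (-0.203228) = 0.1524.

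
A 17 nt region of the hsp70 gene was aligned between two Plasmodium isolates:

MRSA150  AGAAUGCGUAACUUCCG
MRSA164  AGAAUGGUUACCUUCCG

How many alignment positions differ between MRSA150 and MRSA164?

3

Mismatches occur at site 7 (C→G), site 8 (G→U), site 11 (A→C).
That gives 3 mismatches out of 17 aligned sites, so the Hamming distance is 3.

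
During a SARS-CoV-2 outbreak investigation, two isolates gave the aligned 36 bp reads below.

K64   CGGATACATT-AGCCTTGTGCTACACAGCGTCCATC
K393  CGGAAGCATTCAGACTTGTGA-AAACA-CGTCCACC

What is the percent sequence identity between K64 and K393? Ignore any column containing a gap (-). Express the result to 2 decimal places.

Excluding the 3 gap columns leaves 33 comparable sites.
Mismatches occur at site 5 (T/A), site 6 (A/G), site 14 (C/A), site 21 (C/A), site 24 (C/A), site 35 (T/C).
27 of the 33 comparable sites match, so the percent identity is 27/33 × 100 = 81.82%.

81.82%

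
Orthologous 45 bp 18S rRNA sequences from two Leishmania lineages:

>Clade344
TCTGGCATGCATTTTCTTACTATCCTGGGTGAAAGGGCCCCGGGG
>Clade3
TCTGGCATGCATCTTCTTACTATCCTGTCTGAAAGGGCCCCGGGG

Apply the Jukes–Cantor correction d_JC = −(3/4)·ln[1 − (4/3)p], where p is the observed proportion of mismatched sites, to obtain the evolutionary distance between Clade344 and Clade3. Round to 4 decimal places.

The sequences differ at positions 13 (T/C), 28 (G/T), 29 (G/C).
p = 3/45 = 0.066667.
d = −0.75 · ln(1 − (4/3)·0.066667) = −0.75 · ln(0.911111) = −0.75 · (-0.093091) = 0.0698.

0.0698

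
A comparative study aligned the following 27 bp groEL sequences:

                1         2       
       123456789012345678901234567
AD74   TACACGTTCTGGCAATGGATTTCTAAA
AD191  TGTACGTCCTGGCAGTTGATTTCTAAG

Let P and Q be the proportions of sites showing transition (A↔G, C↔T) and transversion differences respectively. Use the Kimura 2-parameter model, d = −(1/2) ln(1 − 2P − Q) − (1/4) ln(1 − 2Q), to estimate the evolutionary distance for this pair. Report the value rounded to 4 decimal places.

0.2809

Mismatches occur at site 2 (A/G, transition), site 3 (C/T, transition), site 8 (T/C, transition), site 15 (A/G, transition), site 17 (G/T, transversion), site 27 (A/G, transition).
Of the 6 differences, 5 transitions and 1 transversion over 27 sites: P = 5/27 = 0.185185, Q = 1/27 = 0.037037.
d = −0.5·ln(0.592593) − 0.25·ln(0.925926) = −0.5·(-0.523247) − 0.25·(-0.076961) = 0.2809.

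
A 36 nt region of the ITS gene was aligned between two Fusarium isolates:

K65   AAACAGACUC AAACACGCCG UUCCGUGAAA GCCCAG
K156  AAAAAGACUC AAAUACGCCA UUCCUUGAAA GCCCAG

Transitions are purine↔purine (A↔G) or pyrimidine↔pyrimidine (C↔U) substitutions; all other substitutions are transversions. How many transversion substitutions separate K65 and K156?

Differing sites — 4:C/A (Tv); 14:C/U (Ti); 20:G/A (Ti); 25:G/U (Tv).
Of the 4 differences, 2 transitions and 2 transversions, so the answer is 2.

2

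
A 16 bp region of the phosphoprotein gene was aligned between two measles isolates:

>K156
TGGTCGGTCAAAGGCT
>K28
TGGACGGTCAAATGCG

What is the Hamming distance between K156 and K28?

3

Differing sites — 4:T/A; 13:G/T; 16:T/G.
That gives 3 mismatches out of 16 aligned sites, so the Hamming distance is 3.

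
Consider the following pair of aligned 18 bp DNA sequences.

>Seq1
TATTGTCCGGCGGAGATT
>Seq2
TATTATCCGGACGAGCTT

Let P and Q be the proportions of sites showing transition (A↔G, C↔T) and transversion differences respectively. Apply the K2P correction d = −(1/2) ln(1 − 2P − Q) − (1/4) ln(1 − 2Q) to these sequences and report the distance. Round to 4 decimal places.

Mismatches occur at site 5 (G/A, transition), site 11 (C/A, transversion), site 12 (G/C, transversion), site 16 (A/C, transversion).
Of the 4 differences, 1 transition and 3 transversions over 18 sites: P = 1/18 = 0.055556, Q = 3/18 = 0.166667.
d = −0.5·ln(0.722221) − 0.25·ln(0.666666) = −0.5·(-0.325424) − 0.25·(-0.405466) = 0.2641.

0.2641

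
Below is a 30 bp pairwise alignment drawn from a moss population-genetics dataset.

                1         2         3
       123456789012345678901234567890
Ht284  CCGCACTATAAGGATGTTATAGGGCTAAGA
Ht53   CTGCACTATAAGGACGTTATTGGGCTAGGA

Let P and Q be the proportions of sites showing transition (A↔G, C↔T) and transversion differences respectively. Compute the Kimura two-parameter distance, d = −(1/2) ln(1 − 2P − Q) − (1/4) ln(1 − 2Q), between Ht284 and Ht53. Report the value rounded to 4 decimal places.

0.1501

The sequences differ at positions 2 (C/T, transition), 15 (T/C, transition), 21 (A/T, transversion), 28 (A/G, transition).
Of the 4 differences, 3 transitions and 1 transversion over 30 sites: P = 3/30 = 0.100000, Q = 1/30 = 0.033333.
d = −0.5·ln(0.766667) − 0.25·ln(0.933334) = −0.5·(-0.265703) − 0.25·(-0.068992) = 0.1501.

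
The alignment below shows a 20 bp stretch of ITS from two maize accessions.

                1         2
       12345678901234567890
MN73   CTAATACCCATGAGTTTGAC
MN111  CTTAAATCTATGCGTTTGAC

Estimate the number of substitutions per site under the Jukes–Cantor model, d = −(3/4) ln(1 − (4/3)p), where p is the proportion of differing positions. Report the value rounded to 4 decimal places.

Differing sites — 3:A/T; 5:T/A; 7:C/T; 9:C/T; 13:A/C.
p = 5/20 = 0.250000.
d = −0.75 · ln(1 − (4/3)·0.250000) = −0.75 · ln(0.666667) = −0.75 · (-0.405465) = 0.3041.

0.3041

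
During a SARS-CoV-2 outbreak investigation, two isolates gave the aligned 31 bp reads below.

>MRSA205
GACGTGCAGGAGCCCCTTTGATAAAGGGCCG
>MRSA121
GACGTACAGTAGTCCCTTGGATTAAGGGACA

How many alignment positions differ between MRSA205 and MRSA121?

Mismatches occur at site 6 (G/A), site 10 (G/T), site 13 (C/T), site 19 (T/G), site 23 (A/T), site 29 (C/A), site 31 (G/A).
That gives 7 mismatches out of 31 aligned sites, so the Hamming distance is 7.

7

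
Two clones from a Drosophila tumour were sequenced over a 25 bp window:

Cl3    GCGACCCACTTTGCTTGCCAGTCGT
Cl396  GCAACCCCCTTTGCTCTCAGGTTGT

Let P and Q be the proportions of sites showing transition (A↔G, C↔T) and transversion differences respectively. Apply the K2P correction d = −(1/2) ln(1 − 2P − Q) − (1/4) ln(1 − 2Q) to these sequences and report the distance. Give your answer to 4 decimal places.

0.3585

Mismatches occur at site 3 (G→A, transition), site 8 (A→C, transversion), site 16 (T→C, transition), site 17 (G→T, transversion), site 19 (C→A, transversion), site 20 (A→G, transition), site 23 (C→T, transition).
Of the 7 differences, 4 transitions and 3 transversions over 25 sites: P = 4/25 = 0.160000, Q = 3/25 = 0.120000.
d = −0.5·ln(0.560000) − 0.25·ln(0.760000) = −0.5·(-0.579818) − 0.25·(-0.274437) = 0.3585.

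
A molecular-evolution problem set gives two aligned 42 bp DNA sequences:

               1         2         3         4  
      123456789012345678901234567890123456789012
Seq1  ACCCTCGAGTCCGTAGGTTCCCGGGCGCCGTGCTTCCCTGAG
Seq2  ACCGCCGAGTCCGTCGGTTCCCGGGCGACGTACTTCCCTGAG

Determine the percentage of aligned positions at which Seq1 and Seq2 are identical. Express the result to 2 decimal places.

Mismatches occur at site 4 (C↔G), site 5 (T↔C), site 15 (A↔C), site 28 (C↔A), site 32 (G↔A).
37 of the 42 sites match, so the percent identity is 37/42 × 100 = 88.10%.

88.10%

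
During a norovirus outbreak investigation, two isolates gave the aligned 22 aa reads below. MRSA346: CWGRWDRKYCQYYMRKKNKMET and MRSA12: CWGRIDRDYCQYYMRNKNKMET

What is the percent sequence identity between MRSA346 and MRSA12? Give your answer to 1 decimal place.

86.4%

Mismatches occur at site 5 (W↔I), site 8 (K↔D), site 16 (K↔N).
19 of the 22 sites match, so the percent identity is 19/22 × 100 = 86.4%.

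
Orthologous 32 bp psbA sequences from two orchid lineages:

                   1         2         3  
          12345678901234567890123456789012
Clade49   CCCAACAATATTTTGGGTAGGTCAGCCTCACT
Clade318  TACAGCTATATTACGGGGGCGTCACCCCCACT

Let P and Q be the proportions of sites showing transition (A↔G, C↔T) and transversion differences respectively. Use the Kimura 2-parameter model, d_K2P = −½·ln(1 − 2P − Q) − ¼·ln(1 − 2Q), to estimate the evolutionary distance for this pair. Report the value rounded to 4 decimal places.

0.4641

The sequences differ at positions 1 (C/T, transition), 2 (C/A, transversion), 5 (A/G, transition), 7 (A/T, transversion), 13 (T/A, transversion), 14 (T/C, transition), 18 (T/G, transversion), 19 (A/G, transition), 20 (G/C, transversion), 25 (G/C, transversion), 28 (T/C, transition).
Of the 11 differences, 5 transitions and 6 transversions over 32 sites: P = 5/32 = 0.156250, Q = 6/32 = 0.187500.
d = −0.5·ln(0.500000) − 0.25·ln(0.625000) = −0.5·(-0.693147) − 0.25·(-0.470004) = 0.4641.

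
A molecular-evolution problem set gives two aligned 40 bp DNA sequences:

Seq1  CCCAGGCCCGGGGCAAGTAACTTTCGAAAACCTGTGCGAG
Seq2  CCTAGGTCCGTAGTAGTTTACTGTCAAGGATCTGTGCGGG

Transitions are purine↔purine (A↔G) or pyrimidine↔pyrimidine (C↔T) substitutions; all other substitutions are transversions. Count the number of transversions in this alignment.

Differing sites — 3:C/T (Ti); 7:C/T (Ti); 11:G/T (Tv); 12:G/A (Ti); 14:C/T (Ti); 16:A/G (Ti); 17:G/T (Tv); 19:A/T (Tv); 23:T/G (Tv); 26:G/A (Ti); 28:A/G (Ti); 29:A/G (Ti); 31:C/T (Ti); 39:A/G (Ti).
Of the 14 differences, 10 transitions and 4 transversions, so the answer is 4.

4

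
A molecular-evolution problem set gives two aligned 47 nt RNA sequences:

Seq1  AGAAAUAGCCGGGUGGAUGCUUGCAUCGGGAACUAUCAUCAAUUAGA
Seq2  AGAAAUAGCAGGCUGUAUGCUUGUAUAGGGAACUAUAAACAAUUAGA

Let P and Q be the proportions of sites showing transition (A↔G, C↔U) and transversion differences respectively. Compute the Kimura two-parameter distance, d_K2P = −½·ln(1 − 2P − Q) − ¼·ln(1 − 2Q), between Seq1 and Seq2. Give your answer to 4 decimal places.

Mismatches occur at site 10 (C↔A, transversion), site 13 (G↔C, transversion), site 16 (G↔U, transversion), site 24 (C↔U, transition), site 27 (C↔A, transversion), site 37 (C↔A, transversion), site 39 (U↔A, transversion).
Of the 7 differences, 1 transition and 6 transversions over 47 sites: P = 1/47 = 0.021277, Q = 6/47 = 0.127660.
d = −0.5·ln(0.829786) − 0.25·ln(0.744680) = −0.5·(-0.186587) − 0.25·(-0.294801) = 0.1670.

0.1670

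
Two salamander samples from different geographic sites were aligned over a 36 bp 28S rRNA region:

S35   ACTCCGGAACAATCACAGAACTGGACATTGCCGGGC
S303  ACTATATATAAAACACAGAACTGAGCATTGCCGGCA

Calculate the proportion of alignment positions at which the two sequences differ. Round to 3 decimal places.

Differing sites — 4:C/A; 5:C/T; 6:G/A; 7:G/T; 9:A/T; 10:C/A; 13:T/A; 24:G/A; 25:A/G; 35:G/C; 36:C/A.
There are 11 differences over 36 sites, so p = 11/36 = 0.306.

0.306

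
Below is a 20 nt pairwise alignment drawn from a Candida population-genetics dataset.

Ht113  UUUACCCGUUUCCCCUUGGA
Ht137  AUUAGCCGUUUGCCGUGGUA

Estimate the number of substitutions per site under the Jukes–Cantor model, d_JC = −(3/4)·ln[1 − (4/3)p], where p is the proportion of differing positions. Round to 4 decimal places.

Differing sites — 1:U/A; 5:C/G; 12:C/G; 15:C/G; 17:U/G; 19:G/U.
p = 6/20 = 0.300000.
d = −0.75 · ln(1 − (4/3)·0.300000) = −0.75 · ln(0.600000) = −0.75 · (-0.510826) = 0.3831.

0.3831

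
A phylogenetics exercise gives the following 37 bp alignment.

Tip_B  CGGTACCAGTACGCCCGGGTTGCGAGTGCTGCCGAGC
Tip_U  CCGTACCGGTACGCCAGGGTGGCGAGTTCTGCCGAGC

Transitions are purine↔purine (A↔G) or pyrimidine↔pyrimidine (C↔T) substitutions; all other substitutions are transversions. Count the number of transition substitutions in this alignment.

1

Mismatches occur at site 2 (G/C, transversion), site 8 (A/G, transition), site 16 (C/A, transversion), site 21 (T/G, transversion), site 28 (G/T, transversion).
Of the 5 differences, 1 transition and 4 transversions, so the answer is 1.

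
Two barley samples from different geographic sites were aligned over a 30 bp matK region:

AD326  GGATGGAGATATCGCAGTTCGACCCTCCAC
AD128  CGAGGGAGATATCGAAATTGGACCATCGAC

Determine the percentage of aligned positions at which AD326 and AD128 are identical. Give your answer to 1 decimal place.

76.7%

Differing sites — 1:G/C; 4:T/G; 15:C/A; 17:G/A; 20:C/G; 25:C/A; 28:C/G.
23 of the 30 sites match, so the percent identity is 23/30 × 100 = 76.7%.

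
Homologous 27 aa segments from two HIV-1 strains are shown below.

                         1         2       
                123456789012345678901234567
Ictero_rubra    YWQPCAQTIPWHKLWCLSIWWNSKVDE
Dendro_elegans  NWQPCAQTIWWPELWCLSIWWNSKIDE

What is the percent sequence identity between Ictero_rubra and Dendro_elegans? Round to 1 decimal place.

81.5%

The sequences differ at positions 1 (Y/N), 10 (P/W), 12 (H/P), 13 (K/E), 25 (V/I).
22 of the 27 sites match, so the percent identity is 22/27 × 100 = 81.5%.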